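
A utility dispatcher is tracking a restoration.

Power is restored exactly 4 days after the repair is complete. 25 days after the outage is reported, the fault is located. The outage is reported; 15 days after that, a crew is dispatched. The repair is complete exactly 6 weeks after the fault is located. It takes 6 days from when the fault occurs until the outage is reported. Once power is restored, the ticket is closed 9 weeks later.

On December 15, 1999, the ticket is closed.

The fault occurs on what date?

The ticket is closed: Dec 15, 1999.
Power is restored: Dec 15, 1999 − 9 weeks = Oct 13, 1999.
The repair is complete: Oct 13, 1999 − 4 days = Oct 9, 1999.
The fault is located: Oct 9, 1999 − 6 weeks = Aug 28, 1999.
The outage is reported: Aug 28, 1999 − 25 days = Aug 3, 1999.
The fault occurs: Aug 3, 1999 − 6 days = Jul 28, 1999.

July 28, 1999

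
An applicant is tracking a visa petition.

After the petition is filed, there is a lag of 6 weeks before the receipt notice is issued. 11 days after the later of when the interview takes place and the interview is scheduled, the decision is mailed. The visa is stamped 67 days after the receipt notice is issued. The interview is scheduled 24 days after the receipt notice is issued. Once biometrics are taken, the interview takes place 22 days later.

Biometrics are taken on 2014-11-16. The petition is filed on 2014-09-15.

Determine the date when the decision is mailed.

Biometrics are taken: Nov 16, 2014.
The interview takes place: Nov 16, 2014 + 22 days = Dec 8, 2014.
The petition is filed: Sep 15, 2014.
The receipt notice is issued: Sep 15, 2014 + 6 weeks = Oct 27, 2014.
The interview is scheduled: Oct 27, 2014 + 24 days = Nov 20, 2014.
Both prerequisites met — the interview takes place (Dec 8, 2014), the interview is scheduled (Nov 20, 2014); the later is Dec 8, 2014.
The decision is mailed: Dec 8, 2014 + 11 days = Dec 19, 2014.

2014-12-19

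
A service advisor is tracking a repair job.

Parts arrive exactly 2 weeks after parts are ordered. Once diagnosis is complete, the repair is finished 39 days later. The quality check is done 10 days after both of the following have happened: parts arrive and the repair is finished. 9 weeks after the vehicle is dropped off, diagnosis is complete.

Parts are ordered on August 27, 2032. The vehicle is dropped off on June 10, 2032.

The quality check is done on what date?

September 30, 2032

Parts are ordered: Aug 27, 2032.
Parts arrive: Aug 27, 2032 + 2 weeks = Sep 10, 2032.
The vehicle is dropped off: Jun 10, 2032.
Diagnosis is complete: Jun 10, 2032 + 9 weeks = Aug 12, 2032.
The repair is finished: Aug 12, 2032 + 39 days = Sep 20, 2032.
Both prerequisites met — parts arrive (Sep 10, 2032), the repair is finished (Sep 20, 2032); the later is Sep 20, 2032.
The quality check is done: Sep 20, 2032 + 10 days = Sep 30, 2032.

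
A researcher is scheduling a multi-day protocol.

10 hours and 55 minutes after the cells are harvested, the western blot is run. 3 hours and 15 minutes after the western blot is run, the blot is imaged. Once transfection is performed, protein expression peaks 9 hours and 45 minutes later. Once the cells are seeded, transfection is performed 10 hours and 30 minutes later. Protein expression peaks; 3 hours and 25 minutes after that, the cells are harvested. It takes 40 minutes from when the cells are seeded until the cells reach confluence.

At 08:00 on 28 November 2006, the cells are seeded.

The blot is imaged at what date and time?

21:50 on 29 November 2006

The cells are seeded: 08:00 Nov 28, 2006.
Transfection is performed: 08:00 Nov 28, 2006 + 10h30m = 18:30 Nov 28, 2006.
Protein expression peaks: 18:30 Nov 28, 2006 + 9h45m = 04:15 Nov 29, 2006.
The cells are harvested: 04:15 Nov 29, 2006 + 3h25m = 07:40 Nov 29, 2006.
The western blot is run: 07:40 Nov 29, 2006 + 10h55m = 18:35 Nov 29, 2006.
The blot is imaged: 18:35 Nov 29, 2006 + 3h15m = 21:50 Nov 29, 2006.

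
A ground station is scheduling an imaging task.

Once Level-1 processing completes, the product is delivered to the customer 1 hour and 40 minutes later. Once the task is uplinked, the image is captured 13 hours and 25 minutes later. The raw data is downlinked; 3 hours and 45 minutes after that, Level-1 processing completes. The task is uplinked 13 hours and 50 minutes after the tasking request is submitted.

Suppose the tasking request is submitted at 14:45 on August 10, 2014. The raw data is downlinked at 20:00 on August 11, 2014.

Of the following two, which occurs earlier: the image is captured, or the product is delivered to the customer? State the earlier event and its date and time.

The image is captured — 18:00 on August 11, 2014

The tasking request is submitted: 14:45 Aug 10, 2014.
The task is uplinked: 14:45 Aug 10, 2014 + 13h50m = 04:35 Aug 11, 2014.
The image is captured: 04:35 Aug 11, 2014 + 13h25m = 18:00 Aug 11, 2014.
The raw data is downlinked: 20:00 Aug 11, 2014.
Level-1 processing completes: 20:00 Aug 11, 2014 + 3h45m = 23:45 Aug 11, 2014.
The product is delivered to the customer: 23:45 Aug 11, 2014 + 1h40m = 01:25 Aug 12, 2014.
Comparing: the image is captured at 18:00 Aug 11, 2014 vs the product is delivered to the customer at 01:25 Aug 12, 2014. Earlier: the image is captured.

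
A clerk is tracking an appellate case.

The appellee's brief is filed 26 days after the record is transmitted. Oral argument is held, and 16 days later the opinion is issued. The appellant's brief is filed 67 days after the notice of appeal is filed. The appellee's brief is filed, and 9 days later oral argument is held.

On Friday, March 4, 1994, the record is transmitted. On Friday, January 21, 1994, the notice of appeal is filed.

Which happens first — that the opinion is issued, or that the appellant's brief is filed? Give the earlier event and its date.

The record is transmitted: Mar 4, 1994.
The appellee's brief is filed: Mar 4, 1994 + 26 days = Mar 30, 1994.
Oral argument is held: Mar 30, 1994 + 9 days = Apr 8, 1994.
The opinion is issued: Apr 8, 1994 + 16 days = Apr 24, 1994.
The notice of appeal is filed: Jan 21, 1994.
The appellant's brief is filed: Jan 21, 1994 + 67 days = Mar 29, 1994.
Comparing: the opinion is issued on Apr 24, 1994 vs the appellant's brief is filed on Mar 29, 1994. Earlier: the appellant's brief is filed.

The appellant's brief is filed — Tuesday, March 29, 1994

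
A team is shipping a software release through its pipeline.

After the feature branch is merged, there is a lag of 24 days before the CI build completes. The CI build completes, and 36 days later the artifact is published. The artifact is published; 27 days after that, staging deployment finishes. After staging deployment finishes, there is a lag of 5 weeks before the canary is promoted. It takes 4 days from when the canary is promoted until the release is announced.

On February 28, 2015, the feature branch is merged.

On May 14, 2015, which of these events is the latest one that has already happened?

The feature branch is merged: Feb 28, 2015.
The CI build completes: Feb 28, 2015 + 24 days = Mar 24, 2015.
The artifact is published: Mar 24, 2015 + 36 days = Apr 29, 2015.
Staging deployment finishes: Apr 29, 2015 + 27 days = May 26, 2015.
The canary is promoted: May 26, 2015 + 5 weeks = Jun 30, 2015.
The release is announced: Jun 30, 2015 + 4 days = Jul 4, 2015.
May 14, 2015 falls between when the artifact is published (Apr 29, 2015) and when staging deployment finishes (May 26, 2015).

The artifact is published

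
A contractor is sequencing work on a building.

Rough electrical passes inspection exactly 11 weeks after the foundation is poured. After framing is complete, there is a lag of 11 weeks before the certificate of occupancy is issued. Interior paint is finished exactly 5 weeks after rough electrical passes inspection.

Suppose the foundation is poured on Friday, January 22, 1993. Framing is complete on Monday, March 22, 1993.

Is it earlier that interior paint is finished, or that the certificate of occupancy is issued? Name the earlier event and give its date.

Interior paint is finished — Friday, May 14, 1993

The foundation is poured: Jan 22, 1993.
Rough electrical passes inspection: Jan 22, 1993 + 11 weeks = Apr 9, 1993.
Interior paint is finished: Apr 9, 1993 + 5 weeks = May 14, 1993.
Framing is complete: Mar 22, 1993.
The certificate of occupancy is issued: Mar 22, 1993 + 11 weeks = Jun 7, 1993.
Comparing: interior paint is finished on May 14, 1993 vs the certificate of occupancy is issued on Jun 7, 1993. Earlier: interior paint is finished.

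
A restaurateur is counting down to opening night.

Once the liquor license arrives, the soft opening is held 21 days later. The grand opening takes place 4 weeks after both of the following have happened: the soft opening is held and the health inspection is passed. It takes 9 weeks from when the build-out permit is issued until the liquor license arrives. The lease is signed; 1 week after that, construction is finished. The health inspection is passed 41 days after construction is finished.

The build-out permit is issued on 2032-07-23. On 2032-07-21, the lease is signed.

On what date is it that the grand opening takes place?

2032-11-12

The build-out permit is issued: Jul 23, 2032.
The liquor license arrives: Jul 23, 2032 + 9 weeks = Sep 24, 2032.
The soft opening is held: Sep 24, 2032 + 21 days = Oct 15, 2032.
The lease is signed: Jul 21, 2032.
Construction is finished: Jul 21, 2032 + 1 week = Jul 28, 2032.
The health inspection is passed: Jul 28, 2032 + 41 days = Sep 7, 2032.
Both prerequisites met — the soft opening is held (Oct 15, 2032), the health inspection is passed (Sep 7, 2032); the later is Oct 15, 2032.
The grand opening takes place: Oct 15, 2032 + 4 weeks = Nov 12, 2032.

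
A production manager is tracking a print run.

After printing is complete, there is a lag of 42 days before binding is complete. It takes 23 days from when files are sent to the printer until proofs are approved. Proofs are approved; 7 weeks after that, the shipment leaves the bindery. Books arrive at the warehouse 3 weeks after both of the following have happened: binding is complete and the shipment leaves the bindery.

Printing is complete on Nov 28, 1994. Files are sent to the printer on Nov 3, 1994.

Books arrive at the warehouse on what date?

Feb 4, 1995

Printing is complete: Nov 28, 1994.
Binding is complete: Nov 28, 1994 + 42 days = Jan 9, 1995.
Files are sent to the printer: Nov 3, 1994.
Proofs are approved: Nov 3, 1994 + 23 days = Nov 26, 1994.
The shipment leaves the bindery: Nov 26, 1994 + 7 weeks = Jan 14, 1995.
Both prerequisites met — binding is complete (Jan 9, 1995), the shipment leaves the bindery (Jan 14, 1995); the later is Jan 14, 1995.
Books arrive at the warehouse: Jan 14, 1995 + 3 weeks = Feb 4, 1995.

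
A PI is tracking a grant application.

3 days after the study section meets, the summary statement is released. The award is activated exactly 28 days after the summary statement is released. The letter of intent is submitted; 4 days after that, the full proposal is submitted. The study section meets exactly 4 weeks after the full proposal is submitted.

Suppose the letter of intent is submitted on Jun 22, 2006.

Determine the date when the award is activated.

Aug 24, 2006

The letter of intent is submitted: Jun 22, 2006.
The full proposal is submitted: Jun 22, 2006 + 4 days = Jun 26, 2006.
The study section meets: Jun 26, 2006 + 4 weeks = Jul 24, 2006.
The summary statement is released: Jul 24, 2006 + 3 days = Jul 27, 2006.
The award is activated: Jul 27, 2006 + 28 days = Aug 24, 2006.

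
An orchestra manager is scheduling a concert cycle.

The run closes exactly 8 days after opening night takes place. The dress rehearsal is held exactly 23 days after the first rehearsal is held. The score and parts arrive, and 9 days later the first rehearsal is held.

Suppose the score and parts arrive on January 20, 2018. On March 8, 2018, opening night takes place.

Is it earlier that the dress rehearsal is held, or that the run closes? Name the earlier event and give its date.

The score and parts arrive: Jan 20, 2018.
The first rehearsal is held: Jan 20, 2018 + 9 days = Jan 29, 2018.
The dress rehearsal is held: Jan 29, 2018 + 23 days = Feb 21, 2018.
Opening night takes place: Mar 8, 2018.
The run closes: Mar 8, 2018 + 8 days = Mar 16, 2018.
Comparing: the dress rehearsal is held on Feb 21, 2018 vs the run closes on Mar 16, 2018. Earlier: the dress rehearsal is held.

The dress rehearsal is held — February 21, 2018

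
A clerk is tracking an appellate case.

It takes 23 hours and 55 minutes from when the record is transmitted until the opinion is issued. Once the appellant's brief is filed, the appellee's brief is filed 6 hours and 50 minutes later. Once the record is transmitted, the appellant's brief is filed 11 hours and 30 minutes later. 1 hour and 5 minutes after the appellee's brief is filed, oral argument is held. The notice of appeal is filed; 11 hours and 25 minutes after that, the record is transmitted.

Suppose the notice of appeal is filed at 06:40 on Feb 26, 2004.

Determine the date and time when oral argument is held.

The notice of appeal is filed: 06:40 Feb 26, 2004.
The record is transmitted: 06:40 Feb 26, 2004 + 11h25m = 18:05 Feb 26, 2004.
The appellant's brief is filed: 18:05 Feb 26, 2004 + 11h30m = 05:35 Feb 27, 2004.
The appellee's brief is filed: 05:35 Feb 27, 2004 + 6h50m = 12:25 Feb 27, 2004.
Oral argument is held: 12:25 Feb 27, 2004 + 1h05m = 13:30 Feb 27, 2004.

13:30 on Feb 27, 2004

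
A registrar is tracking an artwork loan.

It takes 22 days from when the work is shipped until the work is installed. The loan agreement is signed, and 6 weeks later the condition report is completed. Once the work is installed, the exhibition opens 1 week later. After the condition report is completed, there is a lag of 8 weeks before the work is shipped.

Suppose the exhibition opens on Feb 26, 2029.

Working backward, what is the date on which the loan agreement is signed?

Oct 22, 2028

The exhibition opens: Feb 26, 2029.
The work is installed: Feb 26, 2029 − 1 week = Feb 19, 2029.
The work is shipped: Feb 19, 2029 − 22 days = Jan 28, 2029.
The condition report is completed: Jan 28, 2029 − 8 weeks = Dec 3, 2028.
The loan agreement is signed: Dec 3, 2028 − 6 weeks = Oct 22, 2028.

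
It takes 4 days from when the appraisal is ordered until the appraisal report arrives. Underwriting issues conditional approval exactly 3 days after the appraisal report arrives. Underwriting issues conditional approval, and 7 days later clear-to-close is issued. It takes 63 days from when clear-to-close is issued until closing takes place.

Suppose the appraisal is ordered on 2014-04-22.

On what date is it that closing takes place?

2014-07-08

The appraisal is ordered: Apr 22, 2014.
The appraisal report arrives: Apr 22, 2014 + 4 days = Apr 26, 2014.
Underwriting issues conditional approval: Apr 26, 2014 + 3 days = Apr 29, 2014.
Clear-to-close is issued: Apr 29, 2014 + 7 days = May 6, 2014.
Closing takes place: May 6, 2014 + 63 days = Jul 8, 2014.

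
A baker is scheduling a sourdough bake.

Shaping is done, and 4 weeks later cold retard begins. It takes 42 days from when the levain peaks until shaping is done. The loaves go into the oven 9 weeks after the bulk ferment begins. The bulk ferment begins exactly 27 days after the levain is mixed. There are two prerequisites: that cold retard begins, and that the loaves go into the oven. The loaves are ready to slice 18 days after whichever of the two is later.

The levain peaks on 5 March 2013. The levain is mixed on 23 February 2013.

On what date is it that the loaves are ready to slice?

The levain peaks: Mar 5, 2013.
Shaping is done: Mar 5, 2013 + 42 days = Apr 16, 2013.
Cold retard begins: Apr 16, 2013 + 4 weeks = May 14, 2013.
The levain is mixed: Feb 23, 2013.
The bulk ferment begins: Feb 23, 2013 + 27 days = Mar 22, 2013.
The loaves go into the oven: Mar 22, 2013 + 9 weeks = May 24, 2013.
Both prerequisites met — cold retard begins (May 14, 2013), the loaves go into the oven (May 24, 2013); the later is May 24, 2013.
The loaves are ready to slice: May 24, 2013 + 18 days = Jun 11, 2013.

11 June 2013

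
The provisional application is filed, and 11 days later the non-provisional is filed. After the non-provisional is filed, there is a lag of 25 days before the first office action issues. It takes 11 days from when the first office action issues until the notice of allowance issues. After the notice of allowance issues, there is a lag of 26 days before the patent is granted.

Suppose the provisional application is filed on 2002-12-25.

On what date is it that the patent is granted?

2003-03-08

The provisional application is filed: Dec 25, 2002.
The non-provisional is filed: Dec 25, 2002 + 11 days = Jan 5, 2003.
The first office action issues: Jan 5, 2003 + 25 days = Jan 30, 2003.
The notice of allowance issues: Jan 30, 2003 + 11 days = Feb 10, 2003.
The patent is granted: Feb 10, 2003 + 26 days = Mar 8, 2003.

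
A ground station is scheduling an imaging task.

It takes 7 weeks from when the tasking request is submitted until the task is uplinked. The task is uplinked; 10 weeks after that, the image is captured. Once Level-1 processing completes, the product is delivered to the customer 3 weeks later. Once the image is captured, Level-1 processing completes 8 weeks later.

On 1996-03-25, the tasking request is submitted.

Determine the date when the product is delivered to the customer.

The tasking request is submitted: Mar 25, 1996.
The task is uplinked: Mar 25, 1996 + 7 weeks = May 13, 1996.
The image is captured: May 13, 1996 + 10 weeks = Jul 22, 1996.
Level-1 processing completes: Jul 22, 1996 + 8 weeks = Sep 16, 1996.
The product is delivered to the customer: Sep 16, 1996 + 3 weeks = Oct 7, 1996.

1996-10-07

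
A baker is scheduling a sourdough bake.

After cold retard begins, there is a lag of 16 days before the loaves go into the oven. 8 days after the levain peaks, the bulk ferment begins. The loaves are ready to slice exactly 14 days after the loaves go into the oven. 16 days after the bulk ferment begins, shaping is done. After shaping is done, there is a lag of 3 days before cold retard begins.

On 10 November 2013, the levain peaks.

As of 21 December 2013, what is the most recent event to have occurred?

Cold retard begins

The levain peaks: Nov 10, 2013.
The bulk ferment begins: Nov 10, 2013 + 8 days = Nov 18, 2013.
Shaping is done: Nov 18, 2013 + 16 days = Dec 4, 2013.
Cold retard begins: Dec 4, 2013 + 3 days = Dec 7, 2013.
The loaves go into the oven: Dec 7, 2013 + 16 days = Dec 23, 2013.
The loaves are ready to slice: Dec 23, 2013 + 14 days = Jan 6, 2014.
Dec 21, 2013 falls between when cold retard begins (Dec 7, 2013) and when the loaves go into the oven (Dec 23, 2013).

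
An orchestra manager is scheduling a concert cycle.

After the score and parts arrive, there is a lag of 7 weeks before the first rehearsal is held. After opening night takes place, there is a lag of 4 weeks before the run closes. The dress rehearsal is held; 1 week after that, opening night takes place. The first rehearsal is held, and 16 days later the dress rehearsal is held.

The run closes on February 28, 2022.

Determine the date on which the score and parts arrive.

November 20, 2021

The run closes: Feb 28, 2022.
Opening night takes place: Feb 28, 2022 − 4 weeks = Jan 31, 2022.
The dress rehearsal is held: Jan 31, 2022 − 1 week = Jan 24, 2022.
The first rehearsal is held: Jan 24, 2022 − 16 days = Jan 8, 2022.
The score and parts arrive: Jan 8, 2022 − 7 weeks = Nov 20, 2021.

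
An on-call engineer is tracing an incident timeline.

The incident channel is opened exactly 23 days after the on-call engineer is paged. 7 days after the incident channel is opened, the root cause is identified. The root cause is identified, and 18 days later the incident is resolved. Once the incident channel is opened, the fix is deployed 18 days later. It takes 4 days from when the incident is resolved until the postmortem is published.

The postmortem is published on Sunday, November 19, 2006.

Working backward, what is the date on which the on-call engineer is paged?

The postmortem is published: Nov 19, 2006.
The incident is resolved: Nov 19, 2006 − 4 days = Nov 15, 2006.
The root cause is identified: Nov 15, 2006 − 18 days = Oct 28, 2006.
The incident channel is opened: Oct 28, 2006 − 7 days = Oct 21, 2006.
The on-call engineer is paged: Oct 21, 2006 − 23 days = Sep 28, 2006.

Thursday, September 28, 2006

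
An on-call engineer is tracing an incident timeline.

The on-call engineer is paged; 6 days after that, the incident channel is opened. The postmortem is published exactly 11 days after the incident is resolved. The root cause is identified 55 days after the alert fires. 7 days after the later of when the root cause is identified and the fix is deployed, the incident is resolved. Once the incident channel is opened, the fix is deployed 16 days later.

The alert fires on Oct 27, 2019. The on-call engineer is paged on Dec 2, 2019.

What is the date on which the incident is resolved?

Dec 31, 2019

The alert fires: Oct 27, 2019.
The root cause is identified: Oct 27, 2019 + 55 days = Dec 21, 2019.
The on-call engineer is paged: Dec 2, 2019.
The incident channel is opened: Dec 2, 2019 + 6 days = Dec 8, 2019.
The fix is deployed: Dec 8, 2019 + 16 days = Dec 24, 2019.
Both prerequisites met — the root cause is identified (Dec 21, 2019), the fix is deployed (Dec 24, 2019); the later is Dec 24, 2019.
The incident is resolved: Dec 24, 2019 + 7 days = Dec 31, 2019.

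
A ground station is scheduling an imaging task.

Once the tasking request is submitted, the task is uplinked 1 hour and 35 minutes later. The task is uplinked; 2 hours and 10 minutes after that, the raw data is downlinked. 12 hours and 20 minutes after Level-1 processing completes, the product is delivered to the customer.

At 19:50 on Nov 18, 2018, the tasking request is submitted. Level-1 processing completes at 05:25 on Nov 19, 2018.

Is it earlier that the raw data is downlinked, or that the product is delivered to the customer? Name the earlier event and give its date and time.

The tasking request is submitted: 19:50 Nov 18, 2018.
The task is uplinked: 19:50 Nov 18, 2018 + 1h35m = 21:25 Nov 18, 2018.
The raw data is downlinked: 21:25 Nov 18, 2018 + 2h10m = 23:35 Nov 18, 2018.
Level-1 processing completes: 05:25 Nov 19, 2018.
The product is delivered to the customer: 05:25 Nov 19, 2018 + 12h20m = 17:45 Nov 19, 2018.
Comparing: the raw data is downlinked at 23:35 Nov 18, 2018 vs the product is delivered to the customer at 17:45 Nov 19, 2018. Earlier: the raw data is downlinked.

The raw data is downlinked — 23:35 on Nov 18, 2018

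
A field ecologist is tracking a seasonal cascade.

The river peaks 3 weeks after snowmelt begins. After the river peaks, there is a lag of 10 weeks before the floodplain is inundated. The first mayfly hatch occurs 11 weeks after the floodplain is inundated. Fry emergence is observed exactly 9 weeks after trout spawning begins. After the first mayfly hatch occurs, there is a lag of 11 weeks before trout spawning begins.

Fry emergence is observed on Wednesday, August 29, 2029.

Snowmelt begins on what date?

Wednesday, October 25, 2028

Fry emergence is observed: Aug 29, 2029.
Trout spawning begins: Aug 29, 2029 − 9 weeks = Jun 27, 2029.
The first mayfly hatch occurs: Jun 27, 2029 − 11 weeks = Apr 11, 2029.
The floodplain is inundated: Apr 11, 2029 − 11 weeks = Jan 24, 2029.
The river peaks: Jan 24, 2029 − 10 weeks = Nov 15, 2028.
Snowmelt begins: Nov 15, 2028 − 3 weeks = Oct 25, 2028.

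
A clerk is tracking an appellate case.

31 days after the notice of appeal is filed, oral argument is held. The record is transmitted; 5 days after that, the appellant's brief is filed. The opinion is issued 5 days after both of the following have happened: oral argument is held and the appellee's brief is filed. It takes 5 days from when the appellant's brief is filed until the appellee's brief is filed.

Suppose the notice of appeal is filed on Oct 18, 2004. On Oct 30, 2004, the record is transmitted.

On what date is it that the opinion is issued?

Nov 23, 2004

The notice of appeal is filed: Oct 18, 2004.
Oral argument is held: Oct 18, 2004 + 31 days = Nov 18, 2004.
The record is transmitted: Oct 30, 2004.
The appellant's brief is filed: Oct 30, 2004 + 5 days = Nov 4, 2004.
The appellee's brief is filed: Nov 4, 2004 + 5 days = Nov 9, 2004.
Both prerequisites met — oral argument is held (Nov 18, 2004), the appellee's brief is filed (Nov 9, 2004); the later is Nov 18, 2004.
The opinion is issued: Nov 18, 2004 + 5 days = Nov 23, 2004.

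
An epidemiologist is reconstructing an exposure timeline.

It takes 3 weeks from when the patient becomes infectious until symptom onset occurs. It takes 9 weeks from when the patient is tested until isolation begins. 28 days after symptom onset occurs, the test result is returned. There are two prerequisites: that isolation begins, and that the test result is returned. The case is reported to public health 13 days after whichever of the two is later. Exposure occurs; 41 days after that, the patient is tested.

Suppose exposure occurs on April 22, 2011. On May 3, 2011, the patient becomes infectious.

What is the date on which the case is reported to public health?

August 17, 2011

Exposure occurs: Apr 22, 2011.
The patient is tested: Apr 22, 2011 + 41 days = Jun 2, 2011.
Isolation begins: Jun 2, 2011 + 9 weeks = Aug 4, 2011.
The patient becomes infectious: May 3, 2011.
Symptom onset occurs: May 3, 2011 + 3 weeks = May 24, 2011.
The test result is returned: May 24, 2011 + 28 days = Jun 21, 2011.
Both prerequisites met — isolation begins (Aug 4, 2011), the test result is returned (Jun 21, 2011); the later is Aug 4, 2011.
The case is reported to public health: Aug 4, 2011 + 13 days = Aug 17, 2011.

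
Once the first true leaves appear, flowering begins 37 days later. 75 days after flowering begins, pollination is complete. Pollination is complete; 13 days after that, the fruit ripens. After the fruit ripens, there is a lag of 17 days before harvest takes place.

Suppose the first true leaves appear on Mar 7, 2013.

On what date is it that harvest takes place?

Jul 27, 2013

The first true leaves appear: Mar 7, 2013.
Flowering begins: Mar 7, 2013 + 37 days = Apr 13, 2013.
Pollination is complete: Apr 13, 2013 + 75 days = Jun 27, 2013.
The fruit ripens: Jun 27, 2013 + 13 days = Jul 10, 2013.
Harvest takes place: Jul 10, 2013 + 17 days = Jul 27, 2013.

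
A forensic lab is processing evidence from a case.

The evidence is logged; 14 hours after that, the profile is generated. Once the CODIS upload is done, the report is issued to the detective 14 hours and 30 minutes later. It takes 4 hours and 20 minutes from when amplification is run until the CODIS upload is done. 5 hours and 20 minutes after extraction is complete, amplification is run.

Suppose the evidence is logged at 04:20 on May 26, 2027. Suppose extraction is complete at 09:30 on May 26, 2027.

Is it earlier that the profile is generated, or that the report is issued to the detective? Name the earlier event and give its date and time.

The evidence is logged: 04:20 May 26, 2027.
The profile is generated: 04:20 May 26, 2027 + 14h = 18:20 May 26, 2027.
Extraction is complete: 09:30 May 26, 2027.
Amplification is run: 09:30 May 26, 2027 + 5h20m = 14:50 May 26, 2027.
The CODIS upload is done: 14:50 May 26, 2027 + 4h20m = 19:10 May 26, 2027.
The report is issued to the detective: 19:10 May 26, 2027 + 14h30m = 09:40 May 27, 2027.
Comparing: the profile is generated at 18:20 May 26, 2027 vs the report is issued to the detective at 09:40 May 27, 2027. Earlier: the profile is generated.

The profile is generated — 18:20 on May 26, 2027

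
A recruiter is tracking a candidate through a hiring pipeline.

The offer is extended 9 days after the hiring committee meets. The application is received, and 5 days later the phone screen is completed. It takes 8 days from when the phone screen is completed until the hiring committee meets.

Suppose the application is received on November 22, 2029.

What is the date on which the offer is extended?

The application is received: Nov 22, 2029.
The phone screen is completed: Nov 22, 2029 + 5 days = Nov 27, 2029.
The hiring committee meets: Nov 27, 2029 + 8 days = Dec 5, 2029.
The offer is extended: Dec 5, 2029 + 9 days = Dec 14, 2029.

December 14, 2029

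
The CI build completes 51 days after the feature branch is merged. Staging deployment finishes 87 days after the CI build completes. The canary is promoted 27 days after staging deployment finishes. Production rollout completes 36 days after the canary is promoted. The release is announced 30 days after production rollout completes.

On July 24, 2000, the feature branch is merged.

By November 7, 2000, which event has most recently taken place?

The feature branch is merged: Jul 24, 2000.
The CI build completes: Jul 24, 2000 + 51 days = Sep 13, 2000.
Staging deployment finishes: Sep 13, 2000 + 87 days = Dec 9, 2000.
The canary is promoted: Dec 9, 2000 + 27 days = Jan 5, 2001.
Production rollout completes: Jan 5, 2001 + 36 days = Feb 10, 2001.
The release is announced: Feb 10, 2001 + 30 days = Mar 12, 2001.
Nov 7, 2000 falls between when the CI build completes (Sep 13, 2000) and when staging deployment finishes (Dec 9, 2000).

The CI build completes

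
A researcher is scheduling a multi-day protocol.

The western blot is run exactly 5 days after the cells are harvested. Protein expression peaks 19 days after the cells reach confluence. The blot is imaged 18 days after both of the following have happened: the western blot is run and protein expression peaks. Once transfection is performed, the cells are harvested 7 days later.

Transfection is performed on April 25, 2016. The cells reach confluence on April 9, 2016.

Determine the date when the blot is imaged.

May 25, 2016

Transfection is performed: Apr 25, 2016.
The cells are harvested: Apr 25, 2016 + 7 days = May 2, 2016.
The western blot is run: May 2, 2016 + 5 days = May 7, 2016.
The cells reach confluence: Apr 9, 2016.
Protein expression peaks: Apr 9, 2016 + 19 days = Apr 28, 2016.
Both prerequisites met — the western blot is run (May 7, 2016), protein expression peaks (Apr 28, 2016); the later is May 7, 2016.
The blot is imaged: May 7, 2016 + 18 days = May 25, 2016.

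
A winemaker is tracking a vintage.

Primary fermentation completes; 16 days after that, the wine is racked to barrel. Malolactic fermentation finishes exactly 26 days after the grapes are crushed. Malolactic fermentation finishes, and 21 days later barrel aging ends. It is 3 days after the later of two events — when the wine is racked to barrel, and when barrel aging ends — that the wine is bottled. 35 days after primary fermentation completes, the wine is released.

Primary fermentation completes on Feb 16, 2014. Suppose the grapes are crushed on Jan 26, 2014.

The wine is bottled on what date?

Mar 17, 2014

Primary fermentation completes: Feb 16, 2014.
The wine is racked to barrel: Feb 16, 2014 + 16 days = Mar 4, 2014.
The grapes are crushed: Jan 26, 2014.
Malolactic fermentation finishes: Jan 26, 2014 + 26 days = Feb 21, 2014.
Barrel aging ends: Feb 21, 2014 + 21 days = Mar 14, 2014.
Both prerequisites met — the wine is racked to barrel (Mar 4, 2014), barrel aging ends (Mar 14, 2014); the later is Mar 14, 2014.
The wine is bottled: Mar 14, 2014 + 3 days = Mar 17, 2014.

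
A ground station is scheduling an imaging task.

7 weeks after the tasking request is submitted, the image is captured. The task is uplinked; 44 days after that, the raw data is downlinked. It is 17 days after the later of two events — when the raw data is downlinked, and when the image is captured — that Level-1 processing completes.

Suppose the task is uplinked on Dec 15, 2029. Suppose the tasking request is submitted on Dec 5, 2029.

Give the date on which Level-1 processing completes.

The task is uplinked: Dec 15, 2029.
The raw data is downlinked: Dec 15, 2029 + 44 days = Jan 28, 2030.
The tasking request is submitted: Dec 5, 2029.
The image is captured: Dec 5, 2029 + 7 weeks = Jan 23, 2030.
Both prerequisites met — the raw data is downlinked (Jan 28, 2030), the image is captured (Jan 23, 2030); the later is Jan 28, 2030.
Level-1 processing completes: Jan 28, 2030 + 17 days = Feb 14, 2030.

Feb 14, 2030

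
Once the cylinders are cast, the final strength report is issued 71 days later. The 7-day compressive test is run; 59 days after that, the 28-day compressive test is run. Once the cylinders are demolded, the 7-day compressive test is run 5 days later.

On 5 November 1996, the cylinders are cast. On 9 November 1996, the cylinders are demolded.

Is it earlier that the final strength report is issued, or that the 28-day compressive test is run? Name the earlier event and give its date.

The 28-day compressive test is run — 12 January 1997

The cylinders are cast: Nov 5, 1996.
The final strength report is issued: Nov 5, 1996 + 71 days = Jan 15, 1997.
The cylinders are demolded: Nov 9, 1996.
The 7-day compressive test is run: Nov 9, 1996 + 5 days = Nov 14, 1996.
The 28-day compressive test is run: Nov 14, 1996 + 59 days = Jan 12, 1997.
Comparing: the final strength report is issued on Jan 15, 1997 vs the 28-day compressive test is run on Jan 12, 1997. Earlier: the 28-day compressive test is run.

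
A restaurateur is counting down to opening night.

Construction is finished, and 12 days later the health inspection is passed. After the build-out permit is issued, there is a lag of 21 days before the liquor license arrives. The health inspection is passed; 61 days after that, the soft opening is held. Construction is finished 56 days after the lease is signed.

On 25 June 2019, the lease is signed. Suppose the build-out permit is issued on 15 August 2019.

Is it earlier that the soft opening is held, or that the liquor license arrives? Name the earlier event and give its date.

The lease is signed: Jun 25, 2019.
Construction is finished: Jun 25, 2019 + 56 days = Aug 20, 2019.
The health inspection is passed: Aug 20, 2019 + 12 days = Sep 1, 2019.
The soft opening is held: Sep 1, 2019 + 61 days = Nov 1, 2019.
The build-out permit is issued: Aug 15, 2019.
The liquor license arrives: Aug 15, 2019 + 21 days = Sep 5, 2019.
Comparing: the soft opening is held on Nov 1, 2019 vs the liquor license arrives on Sep 5, 2019. Earlier: the liquor license arrives.

The liquor license arrives — 5 September 2019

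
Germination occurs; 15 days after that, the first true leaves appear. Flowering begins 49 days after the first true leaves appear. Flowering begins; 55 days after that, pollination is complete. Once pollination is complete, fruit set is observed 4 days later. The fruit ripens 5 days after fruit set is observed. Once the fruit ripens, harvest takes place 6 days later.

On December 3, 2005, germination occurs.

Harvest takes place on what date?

Germination occurs: Dec 3, 2005.
The first true leaves appear: Dec 3, 2005 + 15 days = Dec 18, 2005.
Flowering begins: Dec 18, 2005 + 49 days = Feb 5, 2006.
Pollination is complete: Feb 5, 2006 + 55 days = Apr 1, 2006.
Fruit set is observed: Apr 1, 2006 + 4 days = Apr 5, 2006.
The fruit ripens: Apr 5, 2006 + 5 days = Apr 10, 2006.
Harvest takes place: Apr 10, 2006 + 6 days = Apr 16, 2006.

April 16, 2006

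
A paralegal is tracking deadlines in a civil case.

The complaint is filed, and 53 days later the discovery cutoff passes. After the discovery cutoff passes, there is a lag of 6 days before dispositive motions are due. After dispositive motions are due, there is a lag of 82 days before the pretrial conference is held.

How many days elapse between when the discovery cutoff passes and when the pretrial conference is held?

88 days

Causal path: the discovery cutoff passes → dispositive motions are due → the pretrial conference is held.
Total delay along the path: 6 + 82 = 88 days.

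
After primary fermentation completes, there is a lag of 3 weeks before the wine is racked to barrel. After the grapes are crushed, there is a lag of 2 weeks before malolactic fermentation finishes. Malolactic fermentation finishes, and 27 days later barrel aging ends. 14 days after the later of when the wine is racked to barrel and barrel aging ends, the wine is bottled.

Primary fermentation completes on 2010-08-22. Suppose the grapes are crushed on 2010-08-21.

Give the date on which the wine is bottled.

Primary fermentation completes: Aug 22, 2010.
The wine is racked to barrel: Aug 22, 2010 + 3 weeks = Sep 12, 2010.
The grapes are crushed: Aug 21, 2010.
Malolactic fermentation finishes: Aug 21, 2010 + 2 weeks = Sep 4, 2010.
Barrel aging ends: Sep 4, 2010 + 27 days = Oct 1, 2010.
Both prerequisites met — the wine is racked to barrel (Sep 12, 2010), barrel aging ends (Oct 1, 2010); the later is Oct 1, 2010.
The wine is bottled: Oct 1, 2010 + 14 days = Oct 15, 2010.

2010-10-15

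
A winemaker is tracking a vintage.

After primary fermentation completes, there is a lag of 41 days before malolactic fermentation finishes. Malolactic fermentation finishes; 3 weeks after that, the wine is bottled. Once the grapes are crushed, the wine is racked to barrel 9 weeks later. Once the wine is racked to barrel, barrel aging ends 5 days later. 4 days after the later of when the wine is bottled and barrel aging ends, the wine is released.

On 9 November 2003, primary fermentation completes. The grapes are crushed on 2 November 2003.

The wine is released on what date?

Primary fermentation completes: Nov 9, 2003.
Malolactic fermentation finishes: Nov 9, 2003 + 41 days = Dec 20, 2003.
The wine is bottled: Dec 20, 2003 + 3 weeks = Jan 10, 2004.
The grapes are crushed: Nov 2, 2003.
The wine is racked to barrel: Nov 2, 2003 + 9 weeks = Jan 4, 2004.
Barrel aging ends: Jan 4, 2004 + 5 days = Jan 9, 2004.
Both prerequisites met — the wine is bottled (Jan 10, 2004), barrel aging ends (Jan 9, 2004); the later is Jan 10, 2004.
The wine is released: Jan 10, 2004 + 4 days = Jan 14, 2004.

14 January 2004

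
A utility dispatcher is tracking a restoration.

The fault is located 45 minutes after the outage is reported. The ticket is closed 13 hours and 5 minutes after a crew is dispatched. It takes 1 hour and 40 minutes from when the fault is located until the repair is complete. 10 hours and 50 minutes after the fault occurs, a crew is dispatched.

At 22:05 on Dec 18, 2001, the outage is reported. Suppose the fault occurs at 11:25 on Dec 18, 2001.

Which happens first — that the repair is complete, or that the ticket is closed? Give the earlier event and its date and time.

The outage is reported: 22:05 Dec 18, 2001.
The fault is located: 22:05 Dec 18, 2001 + 45m = 22:50 Dec 18, 2001.
The repair is complete: 22:50 Dec 18, 2001 + 1h40m = 00:30 Dec 19, 2001.
The fault occurs: 11:25 Dec 18, 2001.
A crew is dispatched: 11:25 Dec 18, 2001 + 10h50m = 22:15 Dec 18, 2001.
The ticket is closed: 22:15 Dec 18, 2001 + 13h05m = 11:20 Dec 19, 2001.
Comparing: the repair is complete at 00:30 Dec 19, 2001 vs the ticket is closed at 11:20 Dec 19, 2001. Earlier: the repair is complete.

The repair is complete — 00:30 on Dec 19, 2001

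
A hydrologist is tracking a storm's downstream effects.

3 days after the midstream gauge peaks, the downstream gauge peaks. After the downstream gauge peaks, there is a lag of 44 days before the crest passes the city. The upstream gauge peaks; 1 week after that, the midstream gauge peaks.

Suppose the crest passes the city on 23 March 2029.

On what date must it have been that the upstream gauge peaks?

28 January 2029

The crest passes the city: Mar 23, 2029.
The downstream gauge peaks: Mar 23, 2029 − 44 days = Feb 7, 2029.
The midstream gauge peaks: Feb 7, 2029 − 3 days = Feb 4, 2029.
The upstream gauge peaks: Feb 4, 2029 − 1 week = Jan 28, 2029.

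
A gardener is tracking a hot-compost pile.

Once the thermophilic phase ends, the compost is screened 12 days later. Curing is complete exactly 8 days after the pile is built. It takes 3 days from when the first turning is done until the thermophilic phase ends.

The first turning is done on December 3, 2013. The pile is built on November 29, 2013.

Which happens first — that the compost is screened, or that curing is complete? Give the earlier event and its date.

Curing is complete — December 7, 2013

The first turning is done: Dec 3, 2013.
The thermophilic phase ends: Dec 3, 2013 + 3 days = Dec 6, 2013.
The compost is screened: Dec 6, 2013 + 12 days = Dec 18, 2013.
The pile is built: Nov 29, 2013.
Curing is complete: Nov 29, 2013 + 8 days = Dec 7, 2013.
Comparing: the compost is screened on Dec 18, 2013 vs curing is complete on Dec 7, 2013. Earlier: curing is complete.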